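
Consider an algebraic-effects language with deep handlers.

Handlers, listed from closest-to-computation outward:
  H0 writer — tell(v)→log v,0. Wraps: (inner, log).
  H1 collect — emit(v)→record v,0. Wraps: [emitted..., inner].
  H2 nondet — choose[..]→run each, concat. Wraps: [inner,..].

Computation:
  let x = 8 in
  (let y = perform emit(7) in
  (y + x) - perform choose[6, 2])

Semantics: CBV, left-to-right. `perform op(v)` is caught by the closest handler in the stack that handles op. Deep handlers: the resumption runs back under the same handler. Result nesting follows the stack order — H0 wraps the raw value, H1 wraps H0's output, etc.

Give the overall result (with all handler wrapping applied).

Working:
emit(7) @ H1 ⇒ out+=7
choose[6, 2] @ H2
  branch[0] choose=6:
    H0 returns (2, ())
    H1 returns [7, (2, ())]
    H2 returns [[7, (2, ())]]
  branch[1] choose=2:
    H0 returns (6, ())
    H1 returns [7, (6, ())]
    H2 returns [[7, (6, ())]]
= [[7, (2, ())], [7, (6, ())]]

Answer: [[7, (2, ())], [7, (6, ())]]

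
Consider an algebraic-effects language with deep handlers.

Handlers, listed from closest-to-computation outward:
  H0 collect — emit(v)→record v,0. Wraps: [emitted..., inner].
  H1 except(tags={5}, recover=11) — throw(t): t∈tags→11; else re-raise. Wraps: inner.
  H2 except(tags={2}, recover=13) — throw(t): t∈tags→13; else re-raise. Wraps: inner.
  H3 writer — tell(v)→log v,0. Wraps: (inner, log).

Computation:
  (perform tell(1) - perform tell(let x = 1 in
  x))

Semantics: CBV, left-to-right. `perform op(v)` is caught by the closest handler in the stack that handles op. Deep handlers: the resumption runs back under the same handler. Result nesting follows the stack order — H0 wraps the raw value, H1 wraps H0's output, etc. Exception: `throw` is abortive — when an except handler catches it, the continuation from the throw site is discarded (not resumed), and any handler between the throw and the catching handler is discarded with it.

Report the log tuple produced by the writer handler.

Evaluation trace:
tell(1) @ H3 ⇒ log+=1
tell(1) @ H3 ⇒ log+=1
H0 returns [0]
H1 returns [0]
H2 returns [0]
H3 returns ([0], (1, 1))
= ([0], (1, 1))

Answer: (1, 1)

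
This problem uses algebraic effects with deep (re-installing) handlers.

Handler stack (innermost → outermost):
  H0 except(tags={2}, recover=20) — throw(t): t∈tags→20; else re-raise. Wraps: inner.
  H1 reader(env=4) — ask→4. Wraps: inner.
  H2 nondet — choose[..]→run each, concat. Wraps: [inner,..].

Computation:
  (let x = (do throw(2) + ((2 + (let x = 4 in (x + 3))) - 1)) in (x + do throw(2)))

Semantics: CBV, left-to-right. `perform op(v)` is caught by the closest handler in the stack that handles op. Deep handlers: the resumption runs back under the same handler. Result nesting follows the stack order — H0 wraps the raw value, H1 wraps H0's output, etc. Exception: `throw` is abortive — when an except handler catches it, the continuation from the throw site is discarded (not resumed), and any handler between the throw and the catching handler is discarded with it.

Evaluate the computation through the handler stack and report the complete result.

Evaluation trace:
throw(2) @ H0 caught ⇒ 20
H1 returns 20
H2 returns [20]
= [20]

Answer: [20]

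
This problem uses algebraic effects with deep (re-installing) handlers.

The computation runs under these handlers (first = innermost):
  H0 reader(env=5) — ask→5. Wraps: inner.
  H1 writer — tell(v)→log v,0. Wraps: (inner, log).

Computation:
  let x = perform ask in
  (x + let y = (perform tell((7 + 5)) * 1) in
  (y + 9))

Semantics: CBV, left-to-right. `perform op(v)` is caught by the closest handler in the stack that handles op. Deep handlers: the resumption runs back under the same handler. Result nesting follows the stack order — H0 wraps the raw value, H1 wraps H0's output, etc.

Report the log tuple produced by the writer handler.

Answer: (12)

Working:
ask @ H0 ⇒ 5
tell(12) @ H1 ⇒ log+=12
H0 returns 14
H1 returns (14, (12))
= (14, (12))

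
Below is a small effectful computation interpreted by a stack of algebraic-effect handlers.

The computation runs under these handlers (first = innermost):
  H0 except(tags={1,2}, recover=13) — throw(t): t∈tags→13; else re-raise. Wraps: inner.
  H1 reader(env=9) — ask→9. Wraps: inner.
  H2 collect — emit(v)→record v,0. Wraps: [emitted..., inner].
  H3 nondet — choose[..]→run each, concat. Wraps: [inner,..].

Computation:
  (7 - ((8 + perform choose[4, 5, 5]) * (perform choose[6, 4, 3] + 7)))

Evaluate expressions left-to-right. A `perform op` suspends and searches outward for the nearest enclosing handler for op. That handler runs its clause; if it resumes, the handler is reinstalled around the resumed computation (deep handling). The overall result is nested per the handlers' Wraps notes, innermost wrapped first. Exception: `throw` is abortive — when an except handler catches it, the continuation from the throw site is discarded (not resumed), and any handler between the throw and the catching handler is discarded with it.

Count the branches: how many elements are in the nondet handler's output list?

Answer: 9

Step-by-step:
choose[4, 5, 5] @ H3
  branch[0] choose=4:
    choose[6, 4, 3] @ H3
      branch[0] choose=6:
        H0 returns -149
        H1 returns -149
        H2 returns [-149]
        H3 returns [[-149]]
      branch[1] choose=4:
        H0 returns -125
        H1 returns -125
        H2 returns [-125]
        H3 returns [[-125]]
      branch[2] choose=3:
        H0 returns -113
        H1 returns -113
        H2 returns [-113]
        H3 returns [[-113]]
  branch[1] choose=5:
    choose[6, 4, 3] @ H3
      branch[0] choose=6:
        H0 returns -162
        H1 returns -162
        H2 returns [-162]
        H3 returns [[-162]]
      branch[1] choose=4:
        H0 returns -136
        H1 returns -136
        H2 returns [-136]
        H3 returns [[-136]]
      branch[2] choose=3:
        H0 returns -123
        H1 returns -123
        H2 returns [-123]
        H3 returns [[-123]]
  branch[2] choose=5:
    choose[6, 4, 3] @ H3
      branch[0] choose=6:
        H0 returns -162
        H1 returns -162
        H2 returns [-162]
        H3 returns [[-162]]
      branch[1] choose=4:
        H0 returns -136
        H1 returns -136
        H2 returns [-136]
        H3 returns [[-136]]
      branch[2] choose=3:
        H0 returns -123
        H1 returns -123
        H2 returns [-123]
        H3 returns [[-123]]
= [[-149], [-125], [-113], [-162], [-136], [-123], [-162], [-136], [-123]]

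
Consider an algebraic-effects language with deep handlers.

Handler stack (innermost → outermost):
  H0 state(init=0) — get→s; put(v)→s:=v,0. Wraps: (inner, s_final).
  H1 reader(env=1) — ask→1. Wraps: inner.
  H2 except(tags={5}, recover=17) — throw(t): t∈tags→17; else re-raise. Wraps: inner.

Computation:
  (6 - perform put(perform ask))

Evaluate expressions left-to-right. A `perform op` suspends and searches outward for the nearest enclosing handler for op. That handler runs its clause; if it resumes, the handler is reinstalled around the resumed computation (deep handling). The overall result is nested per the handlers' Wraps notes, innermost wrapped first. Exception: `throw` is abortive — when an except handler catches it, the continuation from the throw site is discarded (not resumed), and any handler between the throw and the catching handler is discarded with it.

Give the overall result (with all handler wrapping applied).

Answer: (6, 1)

Evaluation trace:
ask @ H1 ⇒ 1
put(1) @ H0 ⇒ s:=1
H0 returns (6, 1)
H1 returns (6, 1)
H2 returns (6, 1)
= (6, 1)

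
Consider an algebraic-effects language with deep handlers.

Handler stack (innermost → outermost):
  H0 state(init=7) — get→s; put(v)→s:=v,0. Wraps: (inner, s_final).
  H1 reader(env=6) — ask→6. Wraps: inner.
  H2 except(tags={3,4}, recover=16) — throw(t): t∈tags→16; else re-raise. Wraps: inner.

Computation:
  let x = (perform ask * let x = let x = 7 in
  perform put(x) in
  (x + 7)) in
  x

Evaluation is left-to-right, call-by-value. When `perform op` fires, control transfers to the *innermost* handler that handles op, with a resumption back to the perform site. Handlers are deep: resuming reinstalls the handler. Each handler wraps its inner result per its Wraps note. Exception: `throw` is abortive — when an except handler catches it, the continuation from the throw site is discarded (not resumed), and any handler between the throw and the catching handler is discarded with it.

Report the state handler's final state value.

Answer: 7

Evaluation trace:
ask @ H1 ⇒ 6
put(7) @ H0 ⇒ s:=7
H0 returns (42, 7)
H1 returns (42, 7)
H2 returns (42, 7)
= (42, 7)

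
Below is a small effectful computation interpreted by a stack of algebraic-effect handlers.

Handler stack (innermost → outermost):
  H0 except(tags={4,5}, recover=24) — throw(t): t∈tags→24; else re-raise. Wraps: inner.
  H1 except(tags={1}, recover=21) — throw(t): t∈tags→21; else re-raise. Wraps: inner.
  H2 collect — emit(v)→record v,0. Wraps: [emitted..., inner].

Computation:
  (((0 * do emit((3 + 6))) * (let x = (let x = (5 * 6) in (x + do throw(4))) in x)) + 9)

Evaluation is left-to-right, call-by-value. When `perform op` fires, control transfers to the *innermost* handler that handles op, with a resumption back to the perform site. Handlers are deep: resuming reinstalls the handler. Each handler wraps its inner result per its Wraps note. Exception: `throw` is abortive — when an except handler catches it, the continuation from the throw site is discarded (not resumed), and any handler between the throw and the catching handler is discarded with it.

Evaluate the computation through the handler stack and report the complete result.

Answer: [9, 24]

Evaluation trace:
emit(9) @ H2 ⇒ out+=9
throw(4) @ H0 caught ⇒ 24
H1 returns 24
H2 returns [9, 24]
= [9, 24]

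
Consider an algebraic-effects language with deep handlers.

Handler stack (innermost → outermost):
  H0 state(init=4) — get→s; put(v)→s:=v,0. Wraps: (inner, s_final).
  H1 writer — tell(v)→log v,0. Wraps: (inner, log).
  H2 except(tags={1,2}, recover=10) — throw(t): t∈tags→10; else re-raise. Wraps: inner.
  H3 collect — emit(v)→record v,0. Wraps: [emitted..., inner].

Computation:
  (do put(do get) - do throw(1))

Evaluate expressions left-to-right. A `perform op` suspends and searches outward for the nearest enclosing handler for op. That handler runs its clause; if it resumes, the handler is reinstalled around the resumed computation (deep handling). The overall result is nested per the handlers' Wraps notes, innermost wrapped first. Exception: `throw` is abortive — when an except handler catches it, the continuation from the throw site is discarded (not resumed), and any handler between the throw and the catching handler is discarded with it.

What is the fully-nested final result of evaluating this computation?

Answer: [10]

Evaluation trace:
get @ H0 ⇒ 4
put(4) @ H0 ⇒ s:=4
throw(1) @ H2 caught ⇒ 10
H3 returns [10]
= [10]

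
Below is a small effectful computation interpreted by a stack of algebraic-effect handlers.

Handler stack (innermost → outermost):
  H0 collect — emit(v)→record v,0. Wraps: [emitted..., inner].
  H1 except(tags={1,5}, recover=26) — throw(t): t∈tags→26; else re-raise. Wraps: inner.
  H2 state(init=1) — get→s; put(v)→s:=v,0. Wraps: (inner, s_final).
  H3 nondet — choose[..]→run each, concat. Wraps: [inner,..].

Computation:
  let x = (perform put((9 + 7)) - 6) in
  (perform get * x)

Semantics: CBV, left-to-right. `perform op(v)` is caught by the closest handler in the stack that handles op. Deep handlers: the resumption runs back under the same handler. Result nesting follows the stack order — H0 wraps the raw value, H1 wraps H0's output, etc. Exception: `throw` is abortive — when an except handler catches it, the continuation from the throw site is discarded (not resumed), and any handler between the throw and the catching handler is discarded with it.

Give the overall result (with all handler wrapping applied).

Step-by-step:
put(16) @ H2 ⇒ s:=16
get @ H2 ⇒ 16
H0 returns [-96]
H1 returns [-96]
H2 returns ([-96], 16)
H3 returns [([-96], 16)]
= [([-96], 16)]

Answer: [([-96], 16)]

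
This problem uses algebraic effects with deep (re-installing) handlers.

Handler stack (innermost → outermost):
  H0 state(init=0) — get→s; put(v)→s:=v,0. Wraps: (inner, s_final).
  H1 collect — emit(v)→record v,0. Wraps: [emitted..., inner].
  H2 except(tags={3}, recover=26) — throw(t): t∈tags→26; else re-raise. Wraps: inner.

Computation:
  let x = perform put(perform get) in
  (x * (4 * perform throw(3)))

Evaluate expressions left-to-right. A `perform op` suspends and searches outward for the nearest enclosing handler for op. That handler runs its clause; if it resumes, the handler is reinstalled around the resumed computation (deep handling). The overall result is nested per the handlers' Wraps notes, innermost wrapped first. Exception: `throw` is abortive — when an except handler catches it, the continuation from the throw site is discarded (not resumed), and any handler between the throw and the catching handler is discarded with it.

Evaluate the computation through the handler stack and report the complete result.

Evaluation trace:
get @ H0 ⇒ 0
put(0) @ H0 ⇒ s:=0
throw(3) @ H2 caught ⇒ 26
= 26

Answer: 26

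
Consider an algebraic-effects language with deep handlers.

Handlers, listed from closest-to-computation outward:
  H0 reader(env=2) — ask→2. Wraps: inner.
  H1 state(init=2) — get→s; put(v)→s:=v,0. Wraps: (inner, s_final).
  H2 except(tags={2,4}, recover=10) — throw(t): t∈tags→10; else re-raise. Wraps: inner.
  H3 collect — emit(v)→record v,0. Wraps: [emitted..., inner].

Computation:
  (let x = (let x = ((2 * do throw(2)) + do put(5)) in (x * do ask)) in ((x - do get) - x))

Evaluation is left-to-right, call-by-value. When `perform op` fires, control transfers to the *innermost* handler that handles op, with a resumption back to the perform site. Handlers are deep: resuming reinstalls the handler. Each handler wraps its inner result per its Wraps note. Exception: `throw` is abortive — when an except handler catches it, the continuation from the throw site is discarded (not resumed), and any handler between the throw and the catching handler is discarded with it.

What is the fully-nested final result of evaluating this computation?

Evaluation trace:
throw(2) @ H2 caught ⇒ 10
H3 returns [10]
= [10]

Answer: [10]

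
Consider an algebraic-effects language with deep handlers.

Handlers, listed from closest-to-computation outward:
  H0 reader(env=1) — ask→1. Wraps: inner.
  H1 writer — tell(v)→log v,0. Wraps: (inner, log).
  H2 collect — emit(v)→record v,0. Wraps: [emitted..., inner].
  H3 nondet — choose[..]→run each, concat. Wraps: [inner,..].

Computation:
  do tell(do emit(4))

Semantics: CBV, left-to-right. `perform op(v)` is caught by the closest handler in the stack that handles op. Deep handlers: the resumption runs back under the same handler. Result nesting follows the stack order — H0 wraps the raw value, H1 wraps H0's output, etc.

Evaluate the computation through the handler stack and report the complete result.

Working:
emit(4) @ H2 ⇒ out+=4
tell(0) @ H1 ⇒ log+=0
H0 returns 0
H1 returns (0, (0))
H2 returns [4, (0, (0))]
H3 returns [[4, (0, (0))]]
= [[4, (0, (0))]]

Answer: [[4, (0, (0))]]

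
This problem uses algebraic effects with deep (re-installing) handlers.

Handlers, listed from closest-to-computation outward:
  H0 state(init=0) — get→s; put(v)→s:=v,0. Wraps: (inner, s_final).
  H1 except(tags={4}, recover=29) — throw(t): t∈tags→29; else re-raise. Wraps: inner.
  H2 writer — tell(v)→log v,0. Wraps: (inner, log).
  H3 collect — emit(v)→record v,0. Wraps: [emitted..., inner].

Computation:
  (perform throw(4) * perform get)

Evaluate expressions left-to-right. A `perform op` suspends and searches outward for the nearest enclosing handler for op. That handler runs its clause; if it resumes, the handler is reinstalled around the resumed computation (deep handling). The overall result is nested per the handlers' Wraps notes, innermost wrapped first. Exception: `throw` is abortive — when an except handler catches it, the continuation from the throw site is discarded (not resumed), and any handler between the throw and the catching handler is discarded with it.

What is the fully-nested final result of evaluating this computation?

Evaluation trace:
throw(4) @ H1 caught ⇒ 29
H2 returns (29, ())
H3 returns [(29, ())]
= [(29, ())]

Answer: [(29, ())]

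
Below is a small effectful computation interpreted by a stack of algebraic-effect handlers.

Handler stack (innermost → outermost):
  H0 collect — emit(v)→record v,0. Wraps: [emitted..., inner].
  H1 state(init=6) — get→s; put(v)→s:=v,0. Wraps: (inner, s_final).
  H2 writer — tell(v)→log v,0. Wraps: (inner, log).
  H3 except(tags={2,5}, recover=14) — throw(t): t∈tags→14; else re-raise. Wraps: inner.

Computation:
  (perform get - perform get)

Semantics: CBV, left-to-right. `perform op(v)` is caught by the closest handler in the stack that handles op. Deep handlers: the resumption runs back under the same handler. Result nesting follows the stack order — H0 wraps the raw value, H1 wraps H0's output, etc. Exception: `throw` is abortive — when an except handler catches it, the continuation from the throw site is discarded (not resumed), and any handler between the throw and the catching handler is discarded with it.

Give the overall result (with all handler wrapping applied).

Answer: (([0], 6), ())

Evaluation trace:
get @ H1 ⇒ 6
get @ H1 ⇒ 6
H0 returns [0]
H1 returns ([0], 6)
H2 returns (([0], 6), ())
H3 returns (([0], 6), ())
= (([0], 6), ())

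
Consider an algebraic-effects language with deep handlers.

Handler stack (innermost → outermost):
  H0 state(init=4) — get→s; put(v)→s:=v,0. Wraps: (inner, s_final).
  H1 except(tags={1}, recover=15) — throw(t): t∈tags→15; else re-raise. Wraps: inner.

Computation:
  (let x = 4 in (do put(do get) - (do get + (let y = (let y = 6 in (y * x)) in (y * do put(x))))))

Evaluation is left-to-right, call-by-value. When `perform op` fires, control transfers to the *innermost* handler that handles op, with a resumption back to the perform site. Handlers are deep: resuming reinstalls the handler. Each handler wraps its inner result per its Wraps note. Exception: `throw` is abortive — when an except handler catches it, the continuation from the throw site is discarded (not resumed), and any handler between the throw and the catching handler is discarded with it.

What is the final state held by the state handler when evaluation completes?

Answer: 4

Evaluation trace:
get @ H0 ⇒ 4
put(4) @ H0 ⇒ s:=4
get @ H0 ⇒ 4
put(4) @ H0 ⇒ s:=4
H0 returns (-4, 4)
H1 returns (-4, 4)
= (-4, 4)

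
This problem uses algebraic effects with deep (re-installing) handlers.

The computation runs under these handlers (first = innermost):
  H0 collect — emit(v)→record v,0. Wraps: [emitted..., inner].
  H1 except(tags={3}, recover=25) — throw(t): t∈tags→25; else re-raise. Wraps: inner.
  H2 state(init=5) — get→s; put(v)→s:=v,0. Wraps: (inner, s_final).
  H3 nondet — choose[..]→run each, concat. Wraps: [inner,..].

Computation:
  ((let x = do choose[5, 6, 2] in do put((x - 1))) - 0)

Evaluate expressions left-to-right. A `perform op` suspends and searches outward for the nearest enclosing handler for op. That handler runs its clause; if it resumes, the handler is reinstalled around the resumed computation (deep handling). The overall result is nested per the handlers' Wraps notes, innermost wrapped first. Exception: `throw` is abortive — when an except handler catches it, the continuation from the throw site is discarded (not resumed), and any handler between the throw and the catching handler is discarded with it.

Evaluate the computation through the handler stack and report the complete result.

Evaluation trace:
choose[5, 6, 2] @ H3
  branch[0] choose=5:
    put(4) @ H2 ⇒ s:=4
    H0 returns [0]
    H1 returns [0]
    H2 returns ([0], 4)
    H3 returns [([0], 4)]
  branch[1] choose=6:
    put(5) @ H2 ⇒ s:=5
    H0 returns [0]
    H1 returns [0]
    H2 returns ([0], 5)
    H3 returns [([0], 5)]
  branch[2] choose=2:
    put(1) @ H2 ⇒ s:=1
    H0 returns [0]
    H1 returns [0]
    H2 returns ([0], 1)
    H3 returns [([0], 1)]
= [([0], 4), ([0], 5), ([0], 1)]

Answer: [([0], 4), ([0], 5), ([0], 1)]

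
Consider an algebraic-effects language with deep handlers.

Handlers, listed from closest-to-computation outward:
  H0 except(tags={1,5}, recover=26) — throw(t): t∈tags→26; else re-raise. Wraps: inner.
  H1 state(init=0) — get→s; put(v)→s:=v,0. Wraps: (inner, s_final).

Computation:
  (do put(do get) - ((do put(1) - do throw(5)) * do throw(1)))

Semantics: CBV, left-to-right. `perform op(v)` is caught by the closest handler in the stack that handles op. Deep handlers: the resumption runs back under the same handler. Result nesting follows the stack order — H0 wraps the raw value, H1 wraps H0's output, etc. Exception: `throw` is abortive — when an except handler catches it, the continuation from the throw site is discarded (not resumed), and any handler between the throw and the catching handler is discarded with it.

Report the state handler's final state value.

Step-by-step:
get @ H1 ⇒ 0
put(0) @ H1 ⇒ s:=0
put(1) @ H1 ⇒ s:=1
throw(5) @ H0 caught ⇒ 26
H1 returns (26, 1)
= (26, 1)

Answer: 1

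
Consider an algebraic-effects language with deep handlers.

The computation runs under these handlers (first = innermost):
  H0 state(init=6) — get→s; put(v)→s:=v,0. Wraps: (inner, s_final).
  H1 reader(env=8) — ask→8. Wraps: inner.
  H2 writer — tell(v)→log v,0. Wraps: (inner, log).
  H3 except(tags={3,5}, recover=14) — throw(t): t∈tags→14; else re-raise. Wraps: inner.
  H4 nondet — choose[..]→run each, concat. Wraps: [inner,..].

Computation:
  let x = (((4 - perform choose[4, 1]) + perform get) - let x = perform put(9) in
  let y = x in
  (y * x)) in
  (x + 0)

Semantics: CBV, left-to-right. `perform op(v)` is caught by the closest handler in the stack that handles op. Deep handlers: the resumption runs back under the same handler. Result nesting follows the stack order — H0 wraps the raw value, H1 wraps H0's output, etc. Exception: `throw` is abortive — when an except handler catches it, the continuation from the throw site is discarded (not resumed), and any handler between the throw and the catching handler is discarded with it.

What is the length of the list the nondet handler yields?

Working:
choose[4, 1] @ H4
  branch[0] choose=4:
    get @ H0 ⇒ 6
    put(9) @ H0 ⇒ s:=9
    H0 returns (6, 9)
    H1 returns (6, 9)
    H2 returns ((6, 9), ())
    H3 returns ((6, 9), ())
    H4 returns [((6, 9), ())]
  branch[1] choose=1:
    get @ H0 ⇒ 6
    put(9) @ H0 ⇒ s:=9
    H0 returns (9, 9)
    H1 returns (9, 9)
    H2 returns ((9, 9), ())
    H3 returns ((9, 9), ())
    H4 returns [((9, 9), ())]
= [((6, 9), ()), ((9, 9), ())]

Answer: 2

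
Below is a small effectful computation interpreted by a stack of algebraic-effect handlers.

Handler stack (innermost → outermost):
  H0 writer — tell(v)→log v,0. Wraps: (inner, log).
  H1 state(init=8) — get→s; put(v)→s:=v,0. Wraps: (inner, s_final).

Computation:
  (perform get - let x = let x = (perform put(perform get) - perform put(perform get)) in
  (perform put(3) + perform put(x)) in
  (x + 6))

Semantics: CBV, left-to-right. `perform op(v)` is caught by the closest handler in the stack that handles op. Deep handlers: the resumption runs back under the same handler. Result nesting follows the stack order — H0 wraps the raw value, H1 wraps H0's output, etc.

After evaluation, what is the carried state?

Answer: 0

Evaluation trace:
get @ H1 ⇒ 8
get @ H1 ⇒ 8
put(8) @ H1 ⇒ s:=8
get @ H1 ⇒ 8
put(8) @ H1 ⇒ s:=8
put(3) @ H1 ⇒ s:=3
put(0) @ H1 ⇒ s:=0
H0 returns (2, ())
H1 returns ((2, ()), 0)
= ((2, ()), 0)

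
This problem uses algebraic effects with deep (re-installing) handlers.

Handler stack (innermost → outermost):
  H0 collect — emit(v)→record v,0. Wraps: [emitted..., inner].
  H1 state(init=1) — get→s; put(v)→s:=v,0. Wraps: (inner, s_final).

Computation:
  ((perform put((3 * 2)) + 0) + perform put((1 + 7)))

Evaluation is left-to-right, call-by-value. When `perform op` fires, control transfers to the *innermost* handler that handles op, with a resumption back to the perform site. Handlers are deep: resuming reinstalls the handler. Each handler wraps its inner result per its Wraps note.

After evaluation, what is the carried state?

Answer: 8

Step-by-step:
put(6) @ H1 ⇒ s:=6
put(8) @ H1 ⇒ s:=8
H0 returns [0]
H1 returns ([0], 8)
= ([0], 8)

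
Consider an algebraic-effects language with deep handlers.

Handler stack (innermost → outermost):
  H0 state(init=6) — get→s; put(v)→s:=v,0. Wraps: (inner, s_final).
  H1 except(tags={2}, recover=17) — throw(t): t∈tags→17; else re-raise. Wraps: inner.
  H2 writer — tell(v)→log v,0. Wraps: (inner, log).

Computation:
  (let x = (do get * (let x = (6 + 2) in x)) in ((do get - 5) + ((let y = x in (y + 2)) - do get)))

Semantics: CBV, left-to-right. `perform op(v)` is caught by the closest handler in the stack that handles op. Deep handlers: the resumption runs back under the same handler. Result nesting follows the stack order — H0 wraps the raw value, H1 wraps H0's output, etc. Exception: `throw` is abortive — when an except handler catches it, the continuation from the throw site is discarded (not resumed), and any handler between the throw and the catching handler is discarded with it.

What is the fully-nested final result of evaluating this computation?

Answer: ((45, 6), ())

Step-by-step:
get @ H0 ⇒ 6
get @ H0 ⇒ 6
get @ H0 ⇒ 6
H0 returns (45, 6)
H1 returns (45, 6)
H2 returns ((45, 6), ())
= ((45, 6), ())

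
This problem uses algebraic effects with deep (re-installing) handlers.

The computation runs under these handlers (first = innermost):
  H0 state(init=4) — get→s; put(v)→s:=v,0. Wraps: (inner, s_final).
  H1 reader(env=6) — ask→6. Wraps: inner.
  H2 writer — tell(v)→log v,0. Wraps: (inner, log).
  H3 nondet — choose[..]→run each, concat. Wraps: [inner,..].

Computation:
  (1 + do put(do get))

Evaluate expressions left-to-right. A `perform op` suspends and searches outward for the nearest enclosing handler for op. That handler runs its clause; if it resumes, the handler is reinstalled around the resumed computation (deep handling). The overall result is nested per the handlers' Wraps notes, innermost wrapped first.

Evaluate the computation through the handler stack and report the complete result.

Evaluation trace:
get @ H0 ⇒ 4
put(4) @ H0 ⇒ s:=4
H0 returns (1, 4)
H1 returns (1, 4)
H2 returns ((1, 4), ())
H3 returns [((1, 4), ())]
= [((1, 4), ())]

Answer: [((1, 4), ())]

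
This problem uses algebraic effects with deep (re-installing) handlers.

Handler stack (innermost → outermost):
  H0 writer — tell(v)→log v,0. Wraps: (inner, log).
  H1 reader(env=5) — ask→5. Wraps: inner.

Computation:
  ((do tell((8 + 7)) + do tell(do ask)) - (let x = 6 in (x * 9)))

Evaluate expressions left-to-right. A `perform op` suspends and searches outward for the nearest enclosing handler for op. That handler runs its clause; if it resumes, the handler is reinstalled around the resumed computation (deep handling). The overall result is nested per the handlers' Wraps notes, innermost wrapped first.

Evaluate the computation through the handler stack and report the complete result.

Working:
tell(15) @ H0 ⇒ log+=15
ask @ H1 ⇒ 5
tell(5) @ H0 ⇒ log+=5
H0 returns (-54, (15, 5))
H1 returns (-54, (15, 5))
= (-54, (15, 5))

Answer: (-54, (15, 5))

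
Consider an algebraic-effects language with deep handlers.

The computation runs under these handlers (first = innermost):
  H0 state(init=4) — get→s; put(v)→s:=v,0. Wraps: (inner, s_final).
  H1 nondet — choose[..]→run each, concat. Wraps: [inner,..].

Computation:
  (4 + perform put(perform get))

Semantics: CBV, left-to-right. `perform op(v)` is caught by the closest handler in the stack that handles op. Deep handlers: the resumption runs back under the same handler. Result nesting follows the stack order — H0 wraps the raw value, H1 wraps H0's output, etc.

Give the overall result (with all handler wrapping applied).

Working:
get @ H0 ⇒ 4
put(4) @ H0 ⇒ s:=4
H0 returns (4, 4)
H1 returns [(4, 4)]
= [(4, 4)]

Answer: [(4, 4)]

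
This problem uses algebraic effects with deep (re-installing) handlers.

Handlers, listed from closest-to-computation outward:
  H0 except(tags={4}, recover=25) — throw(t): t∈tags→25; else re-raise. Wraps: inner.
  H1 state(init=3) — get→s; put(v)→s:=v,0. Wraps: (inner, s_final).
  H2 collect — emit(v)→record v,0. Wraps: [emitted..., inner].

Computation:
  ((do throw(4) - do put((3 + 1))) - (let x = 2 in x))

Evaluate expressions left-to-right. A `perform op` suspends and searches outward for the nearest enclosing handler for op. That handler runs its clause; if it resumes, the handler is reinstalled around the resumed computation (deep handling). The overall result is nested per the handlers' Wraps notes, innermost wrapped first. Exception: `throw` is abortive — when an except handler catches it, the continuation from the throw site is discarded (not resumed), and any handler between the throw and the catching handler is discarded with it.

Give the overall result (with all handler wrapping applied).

Answer: [(25, 3)]

Step-by-step:
throw(4) @ H0 caught ⇒ 25
H1 returns (25, 3)
H2 returns [(25, 3)]
= [(25, 3)]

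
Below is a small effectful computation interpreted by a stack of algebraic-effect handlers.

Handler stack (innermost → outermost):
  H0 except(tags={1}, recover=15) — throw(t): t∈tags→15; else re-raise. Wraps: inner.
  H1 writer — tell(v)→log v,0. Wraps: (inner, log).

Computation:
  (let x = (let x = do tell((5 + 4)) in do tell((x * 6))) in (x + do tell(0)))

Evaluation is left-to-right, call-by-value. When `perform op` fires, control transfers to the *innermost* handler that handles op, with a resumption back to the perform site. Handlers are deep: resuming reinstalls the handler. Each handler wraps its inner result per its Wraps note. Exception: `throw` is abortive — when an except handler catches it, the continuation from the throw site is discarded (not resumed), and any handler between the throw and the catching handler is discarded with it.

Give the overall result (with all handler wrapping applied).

Answer: (0, (9, 0, 0))

Step-by-step:
tell(9) @ H1 ⇒ log+=9
tell(0) @ H1 ⇒ log+=0
tell(0) @ H1 ⇒ log+=0
H0 returns 0
H1 returns (0, (9, 0, 0))
= (0, (9, 0, 0))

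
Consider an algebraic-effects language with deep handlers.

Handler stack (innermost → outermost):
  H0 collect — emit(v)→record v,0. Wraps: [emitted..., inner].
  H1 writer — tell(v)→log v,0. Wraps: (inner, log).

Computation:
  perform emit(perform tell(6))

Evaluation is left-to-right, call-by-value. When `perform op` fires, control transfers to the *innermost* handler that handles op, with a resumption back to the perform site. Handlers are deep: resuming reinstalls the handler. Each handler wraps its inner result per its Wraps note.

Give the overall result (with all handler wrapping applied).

Answer: ([0, 0], (6))

Step-by-step:
tell(6) @ H1 ⇒ log+=6
emit(0) @ H0 ⇒ out+=0
H0 returns [0, 0]
H1 returns ([0, 0], (6))
= ([0, 0], (6))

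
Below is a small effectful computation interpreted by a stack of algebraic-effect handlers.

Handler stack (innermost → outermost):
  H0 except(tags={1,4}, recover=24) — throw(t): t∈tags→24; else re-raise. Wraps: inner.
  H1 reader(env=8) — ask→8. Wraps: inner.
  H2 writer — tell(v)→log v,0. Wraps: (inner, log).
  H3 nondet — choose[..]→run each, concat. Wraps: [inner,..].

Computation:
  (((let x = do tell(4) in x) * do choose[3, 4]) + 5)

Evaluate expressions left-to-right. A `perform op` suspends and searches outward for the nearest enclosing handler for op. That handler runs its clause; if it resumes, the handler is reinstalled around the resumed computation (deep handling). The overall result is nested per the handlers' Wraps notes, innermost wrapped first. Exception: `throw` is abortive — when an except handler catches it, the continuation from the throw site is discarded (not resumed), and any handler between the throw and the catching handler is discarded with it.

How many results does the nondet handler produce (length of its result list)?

Answer: 2

Step-by-step:
tell(4) @ H2 ⇒ log+=4
choose[3, 4] @ H3
  branch[0] choose=3:
    H0 returns 5
    H1 returns 5
    H2 returns (5, (4))
    H3 returns [(5, (4))]
  branch[1] choose=4:
    H0 returns 5
    H1 returns 5
    H2 returns (5, (4))
    H3 returns [(5, (4))]
= [(5, (4)), (5, (4))]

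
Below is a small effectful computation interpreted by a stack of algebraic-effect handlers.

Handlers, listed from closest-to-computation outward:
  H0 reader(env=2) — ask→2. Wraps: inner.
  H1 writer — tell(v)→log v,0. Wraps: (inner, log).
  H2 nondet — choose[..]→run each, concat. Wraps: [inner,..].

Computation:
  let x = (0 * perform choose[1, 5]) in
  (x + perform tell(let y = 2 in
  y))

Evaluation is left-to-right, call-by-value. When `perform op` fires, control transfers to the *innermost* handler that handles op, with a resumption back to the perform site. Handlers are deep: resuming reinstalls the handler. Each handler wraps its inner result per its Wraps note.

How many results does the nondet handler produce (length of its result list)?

Working:
choose[1, 5] @ H2
  branch[0] choose=1:
    tell(2) @ H1 ⇒ log+=2
    H0 returns 0
    H1 returns (0, (2))
    H2 returns [(0, (2))]
  branch[1] choose=5:
    tell(2) @ H1 ⇒ log+=2
    H0 returns 0
    H1 returns (0, (2))
    H2 returns [(0, (2))]
= [(0, (2)), (0, (2))]

Answer: 2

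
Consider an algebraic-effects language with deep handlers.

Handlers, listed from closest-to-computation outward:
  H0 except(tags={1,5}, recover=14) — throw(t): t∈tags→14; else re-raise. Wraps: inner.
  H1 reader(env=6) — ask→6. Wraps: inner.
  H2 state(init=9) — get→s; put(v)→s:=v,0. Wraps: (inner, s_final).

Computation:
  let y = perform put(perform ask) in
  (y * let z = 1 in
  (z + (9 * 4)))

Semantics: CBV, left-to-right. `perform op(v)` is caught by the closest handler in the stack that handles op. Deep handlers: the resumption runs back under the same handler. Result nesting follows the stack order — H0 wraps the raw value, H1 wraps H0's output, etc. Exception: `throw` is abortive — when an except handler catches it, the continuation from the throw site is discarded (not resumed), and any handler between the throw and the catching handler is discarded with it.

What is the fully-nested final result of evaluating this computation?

Working:
ask @ H1 ⇒ 6
put(6) @ H2 ⇒ s:=6
H0 returns 0
H1 returns 0
H2 returns (0, 6)
= (0, 6)

Answer: (0, 6)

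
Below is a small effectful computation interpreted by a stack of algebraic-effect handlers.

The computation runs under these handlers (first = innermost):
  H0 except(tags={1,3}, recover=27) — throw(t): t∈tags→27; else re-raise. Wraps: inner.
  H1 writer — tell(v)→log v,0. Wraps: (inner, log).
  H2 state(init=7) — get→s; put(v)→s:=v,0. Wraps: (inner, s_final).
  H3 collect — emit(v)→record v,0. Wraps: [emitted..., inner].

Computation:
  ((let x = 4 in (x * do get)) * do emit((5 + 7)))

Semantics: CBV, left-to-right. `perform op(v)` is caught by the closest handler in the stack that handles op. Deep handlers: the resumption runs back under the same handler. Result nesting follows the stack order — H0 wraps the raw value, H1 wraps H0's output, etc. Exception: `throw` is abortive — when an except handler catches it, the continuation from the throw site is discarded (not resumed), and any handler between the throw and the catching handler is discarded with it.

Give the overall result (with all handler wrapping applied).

Answer: [12, ((0, ()), 7)]

Evaluation trace:
get @ H2 ⇒ 7
emit(12) @ H3 ⇒ out+=12
H0 returns 0
H1 returns (0, ())
H2 returns ((0, ()), 7)
H3 returns [12, ((0, ()), 7)]
= [12, ((0, ()), 7)]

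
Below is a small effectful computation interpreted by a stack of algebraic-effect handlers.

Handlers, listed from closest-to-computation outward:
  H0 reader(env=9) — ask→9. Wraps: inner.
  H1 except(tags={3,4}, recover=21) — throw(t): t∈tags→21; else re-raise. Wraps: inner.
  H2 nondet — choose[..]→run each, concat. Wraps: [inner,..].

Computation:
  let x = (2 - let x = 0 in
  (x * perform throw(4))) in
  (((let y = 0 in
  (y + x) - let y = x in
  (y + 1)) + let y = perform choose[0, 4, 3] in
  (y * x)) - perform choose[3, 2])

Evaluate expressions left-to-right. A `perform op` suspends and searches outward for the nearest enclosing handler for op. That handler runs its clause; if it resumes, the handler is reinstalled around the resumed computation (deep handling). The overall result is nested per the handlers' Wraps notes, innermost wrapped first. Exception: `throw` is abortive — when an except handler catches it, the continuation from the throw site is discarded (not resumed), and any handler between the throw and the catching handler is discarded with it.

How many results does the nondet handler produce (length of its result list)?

Answer: 1

Evaluation trace:
throw(4) @ H1 caught ⇒ 21
H2 returns [21]
= [21]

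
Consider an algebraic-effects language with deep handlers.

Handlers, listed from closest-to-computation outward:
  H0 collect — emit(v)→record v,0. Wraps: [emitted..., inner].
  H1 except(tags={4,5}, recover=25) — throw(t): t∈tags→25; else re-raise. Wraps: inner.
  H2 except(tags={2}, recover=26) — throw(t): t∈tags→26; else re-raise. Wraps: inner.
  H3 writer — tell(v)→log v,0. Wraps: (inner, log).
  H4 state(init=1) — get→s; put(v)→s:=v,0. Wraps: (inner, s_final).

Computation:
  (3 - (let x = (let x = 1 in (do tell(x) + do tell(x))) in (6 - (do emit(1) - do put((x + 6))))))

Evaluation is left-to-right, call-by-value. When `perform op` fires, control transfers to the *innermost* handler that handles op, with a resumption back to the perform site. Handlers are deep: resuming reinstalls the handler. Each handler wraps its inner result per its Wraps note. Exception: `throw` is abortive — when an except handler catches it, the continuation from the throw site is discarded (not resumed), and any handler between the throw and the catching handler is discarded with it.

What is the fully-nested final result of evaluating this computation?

Answer: (([1, -3], (1, 1)), 6)

Step-by-step:
tell(1) @ H3 ⇒ log+=1
tell(1) @ H3 ⇒ log+=1
emit(1) @ H0 ⇒ out+=1
put(6) @ H4 ⇒ s:=6
H0 returns [1, -3]
H1 returns [1, -3]
H2 returns [1, -3]
H3 returns ([1, -3], (1, 1))
H4 returns (([1, -3], (1, 1)), 6)
= (([1, -3], (1, 1)), 6)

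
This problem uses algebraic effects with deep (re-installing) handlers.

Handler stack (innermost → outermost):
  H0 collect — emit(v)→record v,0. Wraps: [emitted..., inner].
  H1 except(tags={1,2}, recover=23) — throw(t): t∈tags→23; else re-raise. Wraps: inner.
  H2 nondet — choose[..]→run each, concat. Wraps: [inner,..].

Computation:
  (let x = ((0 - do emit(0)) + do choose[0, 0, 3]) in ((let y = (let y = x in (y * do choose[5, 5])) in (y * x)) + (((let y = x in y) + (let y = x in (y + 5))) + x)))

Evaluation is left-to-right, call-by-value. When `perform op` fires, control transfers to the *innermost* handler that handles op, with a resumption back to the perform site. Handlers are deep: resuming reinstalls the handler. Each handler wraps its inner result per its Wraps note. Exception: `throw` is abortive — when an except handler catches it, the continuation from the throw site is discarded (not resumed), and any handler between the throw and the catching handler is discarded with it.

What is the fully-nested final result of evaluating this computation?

Answer: [[0, 5], [0, 5], [0, 5], [0, 5], [0, 59], [0, 59]]

Working:
emit(0) @ H0 ⇒ out+=0
choose[0, 0, 3] @ H2
  branch[0] choose=0:
    choose[5, 5] @ H2
      branch[0] choose=5:
        H0 returns [0, 5]
        H1 returns [0, 5]
        H2 returns [[0, 5]]
      branch[1] choose=5:
        H0 returns [0, 5]
        H1 returns [0, 5]
        H2 returns [[0, 5]]
  branch[1] choose=0:
    choose[5, 5] @ H2
      branch[0] choose=5:
        H0 returns [0, 5]
        H1 returns [0, 5]
        H2 returns [[0, 5]]
      branch[1] choose=5:
        H0 returns [0, 5]
        H1 returns [0, 5]
        H2 returns [[0, 5]]
  branch[2] choose=3:
    choose[5, 5] @ H2
      branch[0] choose=5:
        H0 returns [0, 59]
        H1 returns [0, 59]
        H2 returns [[0, 59]]
      branch[1] choose=5:
        H0 returns [0, 59]
        H1 returns [0, 59]
        H2 returns [[0, 59]]
= [[0, 5], [0, 5], [0, 5], [0, 5], [0, 59], [0, 59]]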